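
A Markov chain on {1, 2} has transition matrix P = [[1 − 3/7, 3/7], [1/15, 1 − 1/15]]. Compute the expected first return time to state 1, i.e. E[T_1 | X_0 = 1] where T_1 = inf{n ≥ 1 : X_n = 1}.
E[T_1 | X_0 = 1] = 1/π_1 = 52/7

For an irreducible recurrent Markov chain with stationary distribution π, E[T_i | X_0 = i] = 1/π_i (Kac's formula). Here π_1 = (1/15)/(3/7 + 1/15) = (1/15)/(52/105) = 7/52, so E[T_1 | X_0 = 1] = 1/π_1 = (3/7 + 1/15)/(1/15) = (52/105)/(1/15) = 52/7.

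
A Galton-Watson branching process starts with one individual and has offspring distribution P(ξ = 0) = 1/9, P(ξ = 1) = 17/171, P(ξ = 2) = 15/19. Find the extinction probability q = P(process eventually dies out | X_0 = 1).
q = 19/135

The pgf is f(s) = 1/9 + 17/171·s + 15/19·s². The extinction probability q is the smallest fixed point of f in [0, 1]. Setting s = f(s):
  15/19·s² + (17/171 − 1)·s + 1/9 = 0
  15/19·s² − (1/9 + 15/19)·s + 1/9 = 0
which factors as (s − 1)·(15/19·s − 1/9) = 0, giving roots s = 1 and s = (1/9)/(15/19) = 19/135.
Mean offspring μ = 17/171 + 2·15/19 = 287/171 > 1 (supercritical), so q < 1. The extinction probability is the smaller root: q = (1/9)/(15/19) = 19/135.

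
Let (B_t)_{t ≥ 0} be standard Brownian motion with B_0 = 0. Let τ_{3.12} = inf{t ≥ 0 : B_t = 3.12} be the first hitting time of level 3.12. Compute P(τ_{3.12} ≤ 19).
P(τ_{3.12} ≤ 19) = 2(1 − Φ(3.12/√19)) = 2(1 − Φ(0.7158)) ≈ 0.4741

By the reflection principle for standard BM, P(τ_b ≤ t) = 2 · P(B_t ≥ b). Since B_t ~ N(0, t), P(B_t ≥ 3.12) = 1 − Φ(3.12/√t) = 1 − Φ(3.12/√19) = 1 − Φ(0.7158) ≈ 0.23706. Doubling: P(τ_{3.12} ≤ 19) ≈ 2 · 0.23706 = 0.47412 ≈ 0.4741.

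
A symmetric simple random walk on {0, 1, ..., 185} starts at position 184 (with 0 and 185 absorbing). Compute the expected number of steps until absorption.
E[τ | X_0 = 184] = 184

Let v_k = E[τ | X_0 = k]. Boundary: v_0 = v_185 = 0. Recurrence: v_k = 1 + (v_{k-1} + v_{k+1})/2 for 1 ≤ k ≤ 184. The particular solution to v_k − (v_{k-1} + v_{k+1})/2 = 1 is v_k = −k^2. Adding homogeneous solution A + B k and matching boundaries gives v_k = k (185 − k). Substituting k = 184: v_184 = 184 · 1 = 184.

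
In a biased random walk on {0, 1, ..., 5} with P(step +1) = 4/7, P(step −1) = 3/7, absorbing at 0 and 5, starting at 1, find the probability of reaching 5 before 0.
P(hit 5 before 0) = (1 − (3/4)^1) / (1 − (3/4)^5) = 256/781

Let u_k denote P(reach 5 before 0 | start at k). Boundary: u_0 = 0, u_5 = 1. Recurrence: u_k = 4/7·u_{k+1} + 3/7·u_{k-1} for 1 ≤ k ≤ 4. Try u_k = A + B·r^k with r = q/p = (3/7)/(4/7) = 3/4. Substitution satisfies the recurrence; boundary conditions give:
  u_k = (1 − r^k) / (1 − r^N) = (1 − (3/4)^1) / (1 − (3/4)^5) = 256/781.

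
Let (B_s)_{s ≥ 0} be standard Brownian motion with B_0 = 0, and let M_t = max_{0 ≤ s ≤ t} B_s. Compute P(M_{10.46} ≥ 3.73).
P(M_{10.46} ≥ 3.73) = 2·P(B_{10.46} ≥ 3.73) = 2(1 − Φ(3.73/√10.46)) ≈ 0.2488

By the reflection principle for Brownian motion, P(M_t ≥ a) = 2 · P(B_t ≥ a) for a ≥ 0. Since B_t ~ N(0, t), P(B_t ≥ 3.73) = 1 − Φ(3.73/√t) = 1 − Φ(3.73/√10.46) = 1 − Φ(1.1533). So
  P(M_{10.46} ≥ 3.73) = 2(1 − Φ(1.1533)) ≈ 0.2488.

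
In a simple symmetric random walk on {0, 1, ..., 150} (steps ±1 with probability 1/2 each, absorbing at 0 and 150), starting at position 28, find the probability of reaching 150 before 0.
P(hit 150 before 0) = 28/150 = 14/75

Let u_k = P(hit 150 before 0 | start at k). Then u_0 = 0, u_150 = 1, and u_k = u_{k-1}/2 + u_{k+1}/2 for 1 ≤ k ≤ 149. This harmonic recurrence is solved by u_k = k/150, giving u_28 = 28/150 = 14/75.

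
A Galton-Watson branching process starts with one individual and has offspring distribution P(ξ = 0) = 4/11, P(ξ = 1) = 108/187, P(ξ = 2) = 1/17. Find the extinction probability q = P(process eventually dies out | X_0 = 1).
q = 1

Mean offspring μ = 0·4/11 + 1·108/187 + 2·1/17 = 130/187 ≤ 1. For μ ≤ 1 with offspring not concentrated at 1, the Galton-Watson process goes extinct almost surely, so q = 1.
(Algebraic check: The pgf is f(s) = 4/11 + 108/187·s + 1/17·s². The extinction probability q is the smallest fixed point of f in [0, 1]. Setting s = f(s):
  1/17·s² + (108/187 − 1)·s + 4/11 = 0
  1/17·s² − (4/11 + 1/17)·s + 4/11 = 0
which factors as (s − 1)·(1/17·s − 4/11) = 0, giving roots s = 1 and s = (4/11)/(1/17) = 68/11. Since 68/11 ≥ 1, the smallest root in [0, 1] is s = 1.)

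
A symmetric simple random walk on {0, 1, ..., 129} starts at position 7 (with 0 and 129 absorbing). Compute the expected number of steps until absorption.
E[τ | X_0 = 7] = 854

Let v_k = E[τ | X_0 = k]. Boundary: v_0 = v_129 = 0. Recurrence: v_k = 1 + (v_{k-1} + v_{k+1})/2 for 1 ≤ k ≤ 128. The particular solution to v_k − (v_{k-1} + v_{k+1})/2 = 1 is v_k = −k^2. Adding homogeneous solution A + B k and matching boundaries gives v_k = k (129 − k). Substituting k = 7: v_7 = 7 · 122 = 854.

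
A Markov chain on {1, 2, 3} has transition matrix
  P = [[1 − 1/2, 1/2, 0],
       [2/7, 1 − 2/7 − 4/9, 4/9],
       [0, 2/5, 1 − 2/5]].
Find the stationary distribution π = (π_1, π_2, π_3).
π = (36/169, 63/169, 70/169)

This is a birth-death chain on three states, which satisfies detailed balance: π_1 · P_{12} = π_2 · P_{21} and π_2 · P_{23} = π_3 · P_{32}.
From π_1 · 1/2 = π_2 · 2/7: π_2/π_1 = (1/2)/(2/7) = 7/4.
From π_2 · 4/9 = π_3 · 2/5: π_3/π_2 = (4/9)/(2/5) = 10/9.
Take π_1 proportional to 1; then unnormalized π = (1, 7/4, 35/18). Normalize by dividing by the sum 169/36:
  π = (36/169, 63/169, 70/169).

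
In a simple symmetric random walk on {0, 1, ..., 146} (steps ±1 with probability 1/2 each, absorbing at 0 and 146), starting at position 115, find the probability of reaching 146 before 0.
P(hit 146 before 0) = 115/146

Let u_k = P(hit 146 before 0 | start at k). Then u_0 = 0, u_146 = 1, and u_k = u_{k-1}/2 + u_{k+1}/2 for 1 ≤ k ≤ 145. This harmonic recurrence is solved by u_k = k/146, giving u_115 = 115/146.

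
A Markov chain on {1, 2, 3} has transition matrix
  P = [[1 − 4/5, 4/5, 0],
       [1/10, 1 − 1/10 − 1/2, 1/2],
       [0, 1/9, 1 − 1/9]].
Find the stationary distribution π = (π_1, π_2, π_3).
π = (1/45, 8/45, 4/5)

This is a birth-death chain on three states, which satisfies detailed balance: π_1 · P_{12} = π_2 · P_{21} and π_2 · P_{23} = π_3 · P_{32}.
From π_1 · 4/5 = π_2 · 1/10: π_2/π_1 = (4/5)/(1/10) = 8.
From π_2 · 1/2 = π_3 · 1/9: π_3/π_2 = (1/2)/(1/9) = 9/2.
Take π_1 proportional to 1; then unnormalized π = (1, 8, 36). Normalize by dividing by the sum 45:
  π = (1/45, 8/45, 4/5).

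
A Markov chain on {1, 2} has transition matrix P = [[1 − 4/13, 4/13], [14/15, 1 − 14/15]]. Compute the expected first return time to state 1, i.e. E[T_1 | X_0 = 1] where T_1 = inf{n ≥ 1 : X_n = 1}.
E[T_1 | X_0 = 1] = 1/π_1 = 121/91

For an irreducible recurrent Markov chain with stationary distribution π, E[T_i | X_0 = i] = 1/π_i (Kac's formula). Here π_1 = (14/15)/(4/13 + 14/15) = (14/15)/(242/195) = 91/121, so E[T_1 | X_0 = 1] = 1/π_1 = (4/13 + 14/15)/(14/15) = (242/195)/(14/15) = 121/91.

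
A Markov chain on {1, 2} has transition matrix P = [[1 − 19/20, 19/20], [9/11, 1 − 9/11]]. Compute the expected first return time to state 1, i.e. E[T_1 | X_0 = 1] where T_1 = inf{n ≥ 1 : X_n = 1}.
E[T_1 | X_0 = 1] = 1/π_1 = 389/180

For an irreducible recurrent Markov chain with stationary distribution π, E[T_i | X_0 = i] = 1/π_i (Kac's formula). Here π_1 = (9/11)/(19/20 + 9/11) = (9/11)/(389/220) = 180/389, so E[T_1 | X_0 = 1] = 1/π_1 = (19/20 + 9/11)/(9/11) = (389/220)/(9/11) = 389/180.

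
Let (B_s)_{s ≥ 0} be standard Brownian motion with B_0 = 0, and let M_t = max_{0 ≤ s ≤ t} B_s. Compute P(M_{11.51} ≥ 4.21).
P(M_{11.51} ≥ 4.21) = 2·P(B_{11.51} ≥ 4.21) = 2(1 − Φ(4.21/√11.51)) ≈ 0.2146

By the reflection principle for Brownian motion, P(M_t ≥ a) = 2 · P(B_t ≥ a) for a ≥ 0. Since B_t ~ N(0, t), P(B_t ≥ 4.21) = 1 − Φ(4.21/√t) = 1 − Φ(4.21/√11.51) = 1 − Φ(1.2409). So
  P(M_{11.51} ≥ 4.21) = 2(1 − Φ(1.2409)) ≈ 0.2146.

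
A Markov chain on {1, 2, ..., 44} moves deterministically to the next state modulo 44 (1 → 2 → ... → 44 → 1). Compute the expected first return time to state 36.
E[T_36 | X_0 = 36] = 44

The chain cycles deterministically, so starting at state 36 it returns in exactly 44 steps. Equivalently, the stationary distribution is uniform π_j = 1/44 for every state j, so by Kac's formula E[T_36] = 1/π_36 = 44.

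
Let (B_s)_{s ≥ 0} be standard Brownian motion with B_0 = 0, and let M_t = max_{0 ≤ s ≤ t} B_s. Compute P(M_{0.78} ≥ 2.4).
P(M_{0.78} ≥ 2.4) = 2·P(B_{0.78} ≥ 2.4) = 2(1 − Φ(2.4/√0.78)) ≈ 0.0066

By the reflection principle for Brownian motion, P(M_t ≥ a) = 2 · P(B_t ≥ a) for a ≥ 0. Since B_t ~ N(0, t), P(B_t ≥ 2.4) = 1 − Φ(2.4/√t) = 1 − Φ(2.4/√0.78) = 1 − Φ(2.7175). So
  P(M_{0.78} ≥ 2.4) = 2(1 − Φ(2.7175)) ≈ 0.0066.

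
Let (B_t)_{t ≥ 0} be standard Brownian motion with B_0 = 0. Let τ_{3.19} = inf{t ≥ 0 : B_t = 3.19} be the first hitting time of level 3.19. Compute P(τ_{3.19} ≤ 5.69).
P(τ_{3.19} ≤ 5.69) = 2(1 − Φ(3.19/√5.69)) = 2(1 − Φ(1.3373)) ≈ 0.1811

By the reflection principle for standard BM, P(τ_b ≤ t) = 2 · P(B_t ≥ b). Since B_t ~ N(0, t), P(B_t ≥ 3.19) = 1 − Φ(3.19/√t) = 1 − Φ(3.19/√5.69) = 1 − Φ(1.3373) ≈ 0.09056. Doubling: P(τ_{3.19} ≤ 5.69) ≈ 2 · 0.09056 = 0.18112 ≈ 0.1811.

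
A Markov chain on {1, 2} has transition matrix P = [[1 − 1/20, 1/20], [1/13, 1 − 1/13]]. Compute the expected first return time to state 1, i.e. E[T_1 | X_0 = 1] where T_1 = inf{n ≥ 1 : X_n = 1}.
E[T_1 | X_0 = 1] = 1/π_1 = 33/20

For an irreducible recurrent Markov chain with stationary distribution π, E[T_i | X_0 = i] = 1/π_i (Kac's formula). Here π_1 = (1/13)/(1/20 + 1/13) = (1/13)/(33/260) = 20/33, so E[T_1 | X_0 = 1] = 1/π_1 = (1/20 + 1/13)/(1/13) = (33/260)/(1/13) = 33/20.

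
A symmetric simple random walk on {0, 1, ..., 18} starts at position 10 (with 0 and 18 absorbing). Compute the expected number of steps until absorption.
E[τ | X_0 = 10] = 80

Let v_k = E[τ | X_0 = k]. Boundary: v_0 = v_18 = 0. Recurrence: v_k = 1 + (v_{k-1} + v_{k+1})/2 for 1 ≤ k ≤ 17. The particular solution to v_k − (v_{k-1} + v_{k+1})/2 = 1 is v_k = −k^2. Adding homogeneous solution A + B k and matching boundaries gives v_k = k (18 − k). Substituting k = 10: v_10 = 10 · 8 = 80.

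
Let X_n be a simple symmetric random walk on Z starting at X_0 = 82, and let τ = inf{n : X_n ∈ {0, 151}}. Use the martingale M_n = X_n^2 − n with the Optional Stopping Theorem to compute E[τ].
E[τ] = 5658

M_n = X_n^2 − n is a martingale (since E[X_{n+1}^2 | F_n] = X_n^2 + 1). By OST (τ has finite mean in a bounded region), E[M_τ] = E[M_0] = X_0^2 − 0 = 82^2 = 6724. Also E[M_τ] = E[X_τ^2] − E[τ]. The walk exits at 0 or 151, with P(hit 151 first) = 82/151, so E[X_τ^2] = 151^2 · 82/151 + 0 = 12382. Thus E[τ] = E[X_τ^2] − E[M_τ] = 12382 − 6724 = 5658 = 82(151 − 82) = 5658.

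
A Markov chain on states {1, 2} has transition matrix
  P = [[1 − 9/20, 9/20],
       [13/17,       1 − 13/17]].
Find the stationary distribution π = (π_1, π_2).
π_1 = 260/413, π_2 = 153/413

Solve πP = π with π_1 + π_2 = 1. From πP = π: π_1 · (1 − 9/20) + π_2 · 13/17 = π_1 ⇒ π_2 · 13/17 = π_1 · 9/20 ⇒ π_2/π_1 = (9/20)/(13/17) = 153/260. Together with π_1 + π_2 = 1:
  π_1 = (13/17)/(9/20 + 13/17) = (13/17)/(413/340) = 260/413,
  π_2 = (9/20)/(9/20 + 13/17) = (9/20)/(413/340) = 153/413.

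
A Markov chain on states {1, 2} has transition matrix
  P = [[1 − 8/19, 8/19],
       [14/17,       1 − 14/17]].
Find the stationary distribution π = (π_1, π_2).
π_1 = 133/201, π_2 = 68/201

Solve πP = π with π_1 + π_2 = 1. From πP = π: π_1 · (1 − 8/19) + π_2 · 14/17 = π_1 ⇒ π_2 · 14/17 = π_1 · 8/19 ⇒ π_2/π_1 = (8/19)/(14/17) = 68/133. Together with π_1 + π_2 = 1:
  π_1 = (14/17)/(8/19 + 14/17) = (14/17)/(402/323) = 133/201,
  π_2 = (8/19)/(8/19 + 14/17) = (8/19)/(402/323) = 68/201.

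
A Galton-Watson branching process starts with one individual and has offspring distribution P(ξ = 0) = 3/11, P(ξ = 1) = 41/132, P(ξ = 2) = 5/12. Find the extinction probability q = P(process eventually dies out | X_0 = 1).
q = 36/55

The pgf is f(s) = 3/11 + 41/132·s + 5/12·s². The extinction probability q is the smallest fixed point of f in [0, 1]. Setting s = f(s):
  5/12·s² + (41/132 − 1)·s + 3/11 = 0
  5/12·s² − (3/11 + 5/12)·s + 3/11 = 0
which factors as (s − 1)·(5/12·s − 3/11) = 0, giving roots s = 1 and s = (3/11)/(5/12) = 36/55.
Mean offspring μ = 41/132 + 2·5/12 = 151/132 > 1 (supercritical), so q < 1. The extinction probability is the smaller root: q = (3/11)/(5/12) = 36/55.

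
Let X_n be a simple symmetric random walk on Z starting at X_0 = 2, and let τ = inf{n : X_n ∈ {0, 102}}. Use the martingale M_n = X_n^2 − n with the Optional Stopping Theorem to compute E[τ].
E[τ] = 200

M_n = X_n^2 − n is a martingale (since E[X_{n+1}^2 | F_n] = X_n^2 + 1). By OST (τ has finite mean in a bounded region), E[M_τ] = E[M_0] = X_0^2 − 0 = 2^2 = 4. Also E[M_τ] = E[X_τ^2] − E[τ]. The walk exits at 0 or 102, with P(hit 102 first) = 2/102, so E[X_τ^2] = 102^2 · 2/102 + 0 = 204. Thus E[τ] = E[X_τ^2] − E[M_τ] = 204 − 4 = 200 = 2(102 − 2) = 200.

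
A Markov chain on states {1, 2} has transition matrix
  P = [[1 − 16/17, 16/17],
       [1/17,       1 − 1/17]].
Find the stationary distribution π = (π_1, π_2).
π_1 = 1/17, π_2 = 16/17

Solve πP = π with π_1 + π_2 = 1. From πP = π: π_1 · (1 − 16/17) + π_2 · 1/17 = π_1 ⇒ π_2 · 1/17 = π_1 · 16/17 ⇒ π_2/π_1 = (16/17)/(1/17) = 16. Together with π_1 + π_2 = 1:
  π_1 = (1/17)/(16/17 + 1/17) = (1/17)/(1) = 1/17,
  π_2 = (16/17)/(16/17 + 1/17) = (16/17)/(1) = 16/17.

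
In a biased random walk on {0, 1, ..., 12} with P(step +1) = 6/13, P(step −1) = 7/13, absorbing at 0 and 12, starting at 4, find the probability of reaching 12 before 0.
P(hit 12 before 0) = (1 − (7/6)^4) / (1 − (7/6)^12) = 1679616/10556113

Let u_k denote P(reach 12 before 0 | start at k). Boundary: u_0 = 0, u_12 = 1. Recurrence: u_k = 6/13·u_{k+1} + 7/13·u_{k-1} for 1 ≤ k ≤ 11. Try u_k = A + B·r^k with r = q/p = (7/13)/(6/13) = 7/6. Substitution satisfies the recurrence; boundary conditions give:
  u_k = (1 − r^k) / (1 − r^N) = (1 − (7/6)^4) / (1 − (7/6)^12) = 1679616/10556113.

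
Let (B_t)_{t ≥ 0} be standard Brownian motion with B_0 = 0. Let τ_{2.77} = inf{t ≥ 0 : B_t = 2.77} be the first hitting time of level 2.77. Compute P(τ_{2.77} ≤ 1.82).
P(τ_{2.77} ≤ 1.82) = 2(1 − Φ(2.77/√1.82)) = 2(1 − Φ(2.0533)) ≈ 0.0400

By the reflection principle for standard BM, P(τ_b ≤ t) = 2 · P(B_t ≥ b). Since B_t ~ N(0, t), P(B_t ≥ 2.77) = 1 − Φ(2.77/√t) = 1 − Φ(2.77/√1.82) = 1 − Φ(2.0533) ≈ 0.02002. Doubling: P(τ_{2.77} ≤ 1.82) ≈ 2 · 0.02002 = 0.04004 ≈ 0.0400.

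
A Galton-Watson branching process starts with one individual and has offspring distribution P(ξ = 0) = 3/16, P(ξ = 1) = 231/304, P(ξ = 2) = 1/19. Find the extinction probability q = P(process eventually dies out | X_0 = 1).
q = 1

Mean offspring μ = 0·3/16 + 1·231/304 + 2·1/19 = 263/304 ≤ 1. For μ ≤ 1 with offspring not concentrated at 1, the Galton-Watson process goes extinct almost surely, so q = 1.
(Algebraic check: The pgf is f(s) = 3/16 + 231/304·s + 1/19·s². The extinction probability q is the smallest fixed point of f in [0, 1]. Setting s = f(s):
  1/19·s² + (231/304 − 1)·s + 3/16 = 0
  1/19·s² − (3/16 + 1/19)·s + 3/16 = 0
which factors as (s − 1)·(1/19·s − 3/16) = 0, giving roots s = 1 and s = (3/16)/(1/19) = 57/16. Since 57/16 ≥ 1, the smallest root in [0, 1] is s = 1.)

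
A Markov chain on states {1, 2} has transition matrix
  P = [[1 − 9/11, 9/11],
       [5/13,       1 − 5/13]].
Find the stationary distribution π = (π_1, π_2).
π_1 = 55/172, π_2 = 117/172

Solve πP = π with π_1 + π_2 = 1. From πP = π: π_1 · (1 − 9/11) + π_2 · 5/13 = π_1 ⇒ π_2 · 5/13 = π_1 · 9/11 ⇒ π_2/π_1 = (9/11)/(5/13) = 117/55. Together with π_1 + π_2 = 1:
  π_1 = (5/13)/(9/11 + 5/13) = (5/13)/(172/143) = 55/172,
  π_2 = (9/11)/(9/11 + 5/13) = (9/11)/(172/143) = 117/172.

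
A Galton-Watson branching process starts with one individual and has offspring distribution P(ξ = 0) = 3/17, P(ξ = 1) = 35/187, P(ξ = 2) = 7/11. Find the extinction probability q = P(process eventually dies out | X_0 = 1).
q = 33/119

The pgf is f(s) = 3/17 + 35/187·s + 7/11·s². The extinction probability q is the smallest fixed point of f in [0, 1]. Setting s = f(s):
  7/11·s² + (35/187 − 1)·s + 3/17 = 0
  7/11·s² − (3/17 + 7/11)·s + 3/17 = 0
which factors as (s − 1)·(7/11·s − 3/17) = 0, giving roots s = 1 and s = (3/17)/(7/11) = 33/119.
Mean offspring μ = 35/187 + 2·7/11 = 273/187 > 1 (supercritical), so q < 1. The extinction probability is the smaller root: q = (3/17)/(7/11) = 33/119.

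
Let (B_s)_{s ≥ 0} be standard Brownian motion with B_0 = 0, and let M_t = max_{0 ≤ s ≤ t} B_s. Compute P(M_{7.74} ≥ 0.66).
P(M_{7.74} ≥ 0.66) = 2·P(B_{7.74} ≥ 0.66) = 2(1 − Φ(0.66/√7.74)) ≈ 0.8125

By the reflection principle for Brownian motion, P(M_t ≥ a) = 2 · P(B_t ≥ a) for a ≥ 0. Since B_t ~ N(0, t), P(B_t ≥ 0.66) = 1 − Φ(0.66/√t) = 1 − Φ(0.66/√7.74) = 1 − Φ(0.2372). So
  P(M_{7.74} ≥ 0.66) = 2(1 − Φ(0.2372)) ≈ 0.8125.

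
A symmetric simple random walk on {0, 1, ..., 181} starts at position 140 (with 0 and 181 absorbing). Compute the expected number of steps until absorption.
E[τ | X_0 = 140] = 5740

Let v_k = E[τ | X_0 = k]. Boundary: v_0 = v_181 = 0. Recurrence: v_k = 1 + (v_{k-1} + v_{k+1})/2 for 1 ≤ k ≤ 180. The particular solution to v_k − (v_{k-1} + v_{k+1})/2 = 1 is v_k = −k^2. Adding homogeneous solution A + B k and matching boundaries gives v_k = k (181 − k). Substituting k = 140: v_140 = 140 · 41 = 5740.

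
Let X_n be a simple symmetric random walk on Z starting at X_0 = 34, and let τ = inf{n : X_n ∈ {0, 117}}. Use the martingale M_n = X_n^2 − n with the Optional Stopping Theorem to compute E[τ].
E[τ] = 2822

M_n = X_n^2 − n is a martingale (since E[X_{n+1}^2 | F_n] = X_n^2 + 1). By OST (τ has finite mean in a bounded region), E[M_τ] = E[M_0] = X_0^2 − 0 = 34^2 = 1156. Also E[M_τ] = E[X_τ^2] − E[τ]. The walk exits at 0 or 117, with P(hit 117 first) = 34/117, so E[X_τ^2] = 117^2 · 34/117 + 0 = 3978. Thus E[τ] = E[X_τ^2] − E[M_τ] = 3978 − 1156 = 2822 = 34(117 − 34) = 2822.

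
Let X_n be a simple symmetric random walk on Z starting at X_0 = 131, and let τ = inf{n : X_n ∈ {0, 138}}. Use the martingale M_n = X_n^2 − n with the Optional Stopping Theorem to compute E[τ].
E[τ] = 917

M_n = X_n^2 − n is a martingale (since E[X_{n+1}^2 | F_n] = X_n^2 + 1). By OST (τ has finite mean in a bounded region), E[M_τ] = E[M_0] = X_0^2 − 0 = 131^2 = 17161. Also E[M_τ] = E[X_τ^2] − E[τ]. The walk exits at 0 or 138, with P(hit 138 first) = 131/138, so E[X_τ^2] = 138^2 · 131/138 + 0 = 18078. Thus E[τ] = E[X_τ^2] − E[M_τ] = 18078 − 17161 = 917 = 131(138 − 131) = 917.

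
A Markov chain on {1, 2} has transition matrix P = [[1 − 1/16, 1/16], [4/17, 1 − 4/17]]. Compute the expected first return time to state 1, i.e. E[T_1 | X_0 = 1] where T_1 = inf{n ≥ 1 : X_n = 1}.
E[T_1 | X_0 = 1] = 1/π_1 = 81/64

For an irreducible recurrent Markov chain with stationary distribution π, E[T_i | X_0 = i] = 1/π_i (Kac's formula). Here π_1 = (4/17)/(1/16 + 4/17) = (4/17)/(81/272) = 64/81, so E[T_1 | X_0 = 1] = 1/π_1 = (1/16 + 4/17)/(4/17) = (81/272)/(4/17) = 81/64.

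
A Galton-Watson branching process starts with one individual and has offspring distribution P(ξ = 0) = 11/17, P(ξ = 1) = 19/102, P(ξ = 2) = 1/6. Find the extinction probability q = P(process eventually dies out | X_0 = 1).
q = 1

Mean offspring μ = 0·11/17 + 1·19/102 + 2·1/6 = 53/102 ≤ 1. For μ ≤ 1 with offspring not concentrated at 1, the Galton-Watson process goes extinct almost surely, so q = 1.
(Algebraic check: The pgf is f(s) = 11/17 + 19/102·s + 1/6·s². The extinction probability q is the smallest fixed point of f in [0, 1]. Setting s = f(s):
  1/6·s² + (19/102 − 1)·s + 11/17 = 0
  1/6·s² − (11/17 + 1/6)·s + 11/17 = 0
which factors as (s − 1)·(1/6·s − 11/17) = 0, giving roots s = 1 and s = (11/17)/(1/6) = 66/17. Since 66/17 ≥ 1, the smallest root in [0, 1] is s = 1.)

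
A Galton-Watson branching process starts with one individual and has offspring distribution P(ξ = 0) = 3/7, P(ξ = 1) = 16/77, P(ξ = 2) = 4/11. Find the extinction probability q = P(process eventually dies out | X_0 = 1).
q = 1

Mean offspring μ = 0·3/7 + 1·16/77 + 2·4/11 = 72/77 ≤ 1. For μ ≤ 1 with offspring not concentrated at 1, the Galton-Watson process goes extinct almost surely, so q = 1.
(Algebraic check: The pgf is f(s) = 3/7 + 16/77·s + 4/11·s². The extinction probability q is the smallest fixed point of f in [0, 1]. Setting s = f(s):
  4/11·s² + (16/77 − 1)·s + 3/7 = 0
  4/11·s² − (3/7 + 4/11)·s + 3/7 = 0
which factors as (s − 1)·(4/11·s − 3/7) = 0, giving roots s = 1 and s = (3/7)/(4/11) = 33/28. Since 33/28 ≥ 1, the smallest root in [0, 1] is s = 1.)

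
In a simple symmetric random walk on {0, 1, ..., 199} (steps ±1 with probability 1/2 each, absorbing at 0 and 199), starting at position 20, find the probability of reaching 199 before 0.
P(hit 199 before 0) = 20/199

Let u_k = P(hit 199 before 0 | start at k). Then u_0 = 0, u_199 = 1, and u_k = u_{k-1}/2 + u_{k+1}/2 for 1 ≤ k ≤ 198. This harmonic recurrence is solved by u_k = k/199, giving u_20 = 20/199.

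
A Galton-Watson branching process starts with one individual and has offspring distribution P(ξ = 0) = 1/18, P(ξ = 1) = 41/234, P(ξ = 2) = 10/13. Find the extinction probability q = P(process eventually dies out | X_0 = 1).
q = 13/180

The pgf is f(s) = 1/18 + 41/234·s + 10/13·s². The extinction probability q is the smallest fixed point of f in [0, 1]. Setting s = f(s):
  10/13·s² + (41/234 − 1)·s + 1/18 = 0
  10/13·s² − (1/18 + 10/13)·s + 1/18 = 0
which factors as (s − 1)·(10/13·s − 1/18) = 0, giving roots s = 1 and s = (1/18)/(10/13) = 13/180.
Mean offspring μ = 41/234 + 2·10/13 = 401/234 > 1 (supercritical), so q < 1. The extinction probability is the smaller root: q = (1/18)/(10/13) = 13/180.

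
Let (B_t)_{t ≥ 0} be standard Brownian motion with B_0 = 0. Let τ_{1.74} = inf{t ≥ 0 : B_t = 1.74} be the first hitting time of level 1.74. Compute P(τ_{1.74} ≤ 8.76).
P(τ_{1.74} ≤ 8.76) = 2(1 − Φ(1.74/√8.76)) = 2(1 − Φ(0.5879)) ≈ 0.5566

By the reflection principle for standard BM, P(τ_b ≤ t) = 2 · P(B_t ≥ b). Since B_t ~ N(0, t), P(B_t ≥ 1.74) = 1 − Φ(1.74/√t) = 1 − Φ(1.74/√8.76) = 1 − Φ(0.5879) ≈ 0.27830. Doubling: P(τ_{1.74} ≤ 8.76) ≈ 2 · 0.27830 = 0.55660 ≈ 0.5566.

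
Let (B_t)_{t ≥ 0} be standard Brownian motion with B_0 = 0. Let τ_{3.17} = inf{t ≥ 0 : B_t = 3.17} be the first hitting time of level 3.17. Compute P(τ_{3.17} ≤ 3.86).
P(τ_{3.17} ≤ 3.86) = 2(1 − Φ(3.17/√3.86)) = 2(1 − Φ(1.6135)) ≈ 0.1066

By the reflection principle for standard BM, P(τ_b ≤ t) = 2 · P(B_t ≥ b). Since B_t ~ N(0, t), P(B_t ≥ 3.17) = 1 − Φ(3.17/√t) = 1 − Φ(3.17/√3.86) = 1 − Φ(1.6135) ≈ 0.05332. Doubling: P(τ_{3.17} ≤ 3.86) ≈ 2 · 0.05332 = 0.10664 ≈ 0.1066.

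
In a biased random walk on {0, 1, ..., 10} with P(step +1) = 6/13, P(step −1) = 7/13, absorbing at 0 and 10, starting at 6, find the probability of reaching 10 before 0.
P(hit 10 before 0) = (1 − (7/6)^6) / (1 − (7/6)^10) = 7077456/17077621

Let u_k denote P(reach 10 before 0 | start at k). Boundary: u_0 = 0, u_10 = 1. Recurrence: u_k = 6/13·u_{k+1} + 7/13·u_{k-1} for 1 ≤ k ≤ 9. Try u_k = A + B·r^k with r = q/p = (7/13)/(6/13) = 7/6. Substitution satisfies the recurrence; boundary conditions give:
  u_k = (1 − r^k) / (1 − r^N) = (1 − (7/6)^6) / (1 − (7/6)^10) = 7077456/17077621.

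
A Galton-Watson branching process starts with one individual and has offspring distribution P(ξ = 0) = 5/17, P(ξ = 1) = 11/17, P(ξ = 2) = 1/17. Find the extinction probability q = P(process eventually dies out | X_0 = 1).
q = 1

Mean offspring μ = 0·5/17 + 1·11/17 + 2·1/17 = 13/17 ≤ 1. For μ ≤ 1 with offspring not concentrated at 1, the Galton-Watson process goes extinct almost surely, so q = 1.
(Algebraic check: The pgf is f(s) = 5/17 + 11/17·s + 1/17·s². The extinction probability q is the smallest fixed point of f in [0, 1]. Setting s = f(s):
  1/17·s² + (11/17 − 1)·s + 5/17 = 0
  1/17·s² − (5/17 + 1/17)·s + 5/17 = 0
which factors as (s − 1)·(1/17·s − 5/17) = 0, giving roots s = 1 and s = (5/17)/(1/17) = 5. Since 5 ≥ 1, the smallest root in [0, 1] is s = 1.)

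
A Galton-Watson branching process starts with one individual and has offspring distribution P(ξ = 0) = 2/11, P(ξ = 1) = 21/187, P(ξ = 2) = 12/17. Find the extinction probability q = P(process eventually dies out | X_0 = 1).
q = 17/66

The pgf is f(s) = 2/11 + 21/187·s + 12/17·s². The extinction probability q is the smallest fixed point of f in [0, 1]. Setting s = f(s):
  12/17·s² + (21/187 − 1)·s + 2/11 = 0
  12/17·s² − (2/11 + 12/17)·s + 2/11 = 0
which factors as (s − 1)·(12/17·s − 2/11) = 0, giving roots s = 1 and s = (2/11)/(12/17) = 17/66.
Mean offspring μ = 21/187 + 2·12/17 = 285/187 > 1 (supercritical), so q < 1. The extinction probability is the smaller root: q = (2/11)/(12/17) = 17/66.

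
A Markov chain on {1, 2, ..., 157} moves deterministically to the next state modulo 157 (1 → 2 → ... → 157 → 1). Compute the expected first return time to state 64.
E[T_64 | X_0 = 64] = 157

The chain cycles deterministically, so starting at state 64 it returns in exactly 157 steps. Equivalently, the stationary distribution is uniform π_j = 1/157 for every state j, so by Kac's formula E[T_64] = 1/π_64 = 157.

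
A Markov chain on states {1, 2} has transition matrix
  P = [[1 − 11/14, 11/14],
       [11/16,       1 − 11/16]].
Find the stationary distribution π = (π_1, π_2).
π_1 = 7/15, π_2 = 8/15

Solve πP = π with π_1 + π_2 = 1. From πP = π: π_1 · (1 − 11/14) + π_2 · 11/16 = π_1 ⇒ π_2 · 11/16 = π_1 · 11/14 ⇒ π_2/π_1 = (11/14)/(11/16) = 8/7. Together with π_1 + π_2 = 1:
  π_1 = (11/16)/(11/14 + 11/16) = (11/16)/(165/112) = 7/15,
  π_2 = (11/14)/(11/14 + 11/16) = (11/14)/(165/112) = 8/15.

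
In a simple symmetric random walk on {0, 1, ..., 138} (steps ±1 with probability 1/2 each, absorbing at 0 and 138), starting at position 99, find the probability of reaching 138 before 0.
P(hit 138 before 0) = 99/138 = 33/46

Let u_k = P(hit 138 before 0 | start at k). Then u_0 = 0, u_138 = 1, and u_k = u_{k-1}/2 + u_{k+1}/2 for 1 ≤ k ≤ 137. This harmonic recurrence is solved by u_k = k/138, giving u_99 = 99/138 = 33/46.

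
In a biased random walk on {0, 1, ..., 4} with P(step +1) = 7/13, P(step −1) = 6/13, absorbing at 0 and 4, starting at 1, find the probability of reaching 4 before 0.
P(hit 4 before 0) = (1 − (6/7)^1) / (1 − (6/7)^4) = 343/1105

Let u_k denote P(reach 4 before 0 | start at k). Boundary: u_0 = 0, u_4 = 1. Recurrence: u_k = 7/13·u_{k+1} + 6/13·u_{k-1} for 1 ≤ k ≤ 3. Try u_k = A + B·r^k with r = q/p = (6/13)/(7/13) = 6/7. Substitution satisfies the recurrence; boundary conditions give:
  u_k = (1 − r^k) / (1 − r^N) = (1 − (6/7)^1) / (1 − (6/7)^4) = 343/1105.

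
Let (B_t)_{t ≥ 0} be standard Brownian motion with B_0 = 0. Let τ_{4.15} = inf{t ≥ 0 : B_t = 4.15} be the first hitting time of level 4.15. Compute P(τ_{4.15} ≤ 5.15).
P(τ_{4.15} ≤ 5.15) = 2(1 − Φ(4.15/√5.15)) = 2(1 − Φ(1.8287)) ≈ 0.0674

By the reflection principle for standard BM, P(τ_b ≤ t) = 2 · P(B_t ≥ b). Since B_t ~ N(0, t), P(B_t ≥ 4.15) = 1 − Φ(4.15/√t) = 1 − Φ(4.15/√5.15) = 1 − Φ(1.8287) ≈ 0.03372. Doubling: P(τ_{4.15} ≤ 5.15) ≈ 2 · 0.03372 = 0.06744 ≈ 0.0674.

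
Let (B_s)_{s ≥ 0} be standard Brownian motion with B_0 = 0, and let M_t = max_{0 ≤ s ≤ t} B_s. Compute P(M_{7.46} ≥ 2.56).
P(M_{7.46} ≥ 2.56) = 2·P(B_{7.46} ≥ 2.56) = 2(1 − Φ(2.56/√7.46)) ≈ 0.3486

By the reflection principle for Brownian motion, P(M_t ≥ a) = 2 · P(B_t ≥ a) for a ≥ 0. Since B_t ~ N(0, t), P(B_t ≥ 2.56) = 1 − Φ(2.56/√t) = 1 − Φ(2.56/√7.46) = 1 − Φ(0.9373). So
  P(M_{7.46} ≥ 2.56) = 2(1 − Φ(0.9373)) ≈ 0.3486.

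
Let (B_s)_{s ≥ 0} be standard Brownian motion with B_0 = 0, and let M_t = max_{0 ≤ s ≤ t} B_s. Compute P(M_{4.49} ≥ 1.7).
P(M_{4.49} ≥ 1.7) = 2·P(B_{4.49} ≥ 1.7) = 2(1 − Φ(1.7/√4.49)) ≈ 0.4224

By the reflection principle for Brownian motion, P(M_t ≥ a) = 2 · P(B_t ≥ a) for a ≥ 0. Since B_t ~ N(0, t), P(B_t ≥ 1.7) = 1 − Φ(1.7/√t) = 1 − Φ(1.7/√4.49) = 1 − Φ(0.8023). So
  P(M_{4.49} ≥ 1.7) = 2(1 − Φ(0.8023)) ≈ 0.4224.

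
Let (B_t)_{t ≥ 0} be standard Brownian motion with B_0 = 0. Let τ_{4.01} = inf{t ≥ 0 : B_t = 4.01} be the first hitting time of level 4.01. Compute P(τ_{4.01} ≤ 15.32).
P(τ_{4.01} ≤ 15.32) = 2(1 − Φ(4.01/√15.32)) = 2(1 − Φ(1.0245)) ≈ 0.3056

By the reflection principle for standard BM, P(τ_b ≤ t) = 2 · P(B_t ≥ b). Since B_t ~ N(0, t), P(B_t ≥ 4.01) = 1 − Φ(4.01/√t) = 1 − Φ(4.01/√15.32) = 1 − Φ(1.0245) ≈ 0.15280. Doubling: P(τ_{4.01} ≤ 15.32) ≈ 2 · 0.15280 = 0.30560 ≈ 0.3056.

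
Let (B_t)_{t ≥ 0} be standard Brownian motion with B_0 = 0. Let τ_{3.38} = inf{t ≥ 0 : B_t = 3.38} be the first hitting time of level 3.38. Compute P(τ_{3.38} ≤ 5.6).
P(τ_{3.38} ≤ 5.6) = 2(1 − Φ(3.38/√5.6)) = 2(1 − Φ(1.4283)) ≈ 0.1532

By the reflection principle for standard BM, P(τ_b ≤ t) = 2 · P(B_t ≥ b). Since B_t ~ N(0, t), P(B_t ≥ 3.38) = 1 − Φ(3.38/√t) = 1 − Φ(3.38/√5.6) = 1 − Φ(1.4283) ≈ 0.07660. Doubling: P(τ_{3.38} ≤ 5.6) ≈ 2 · 0.07660 = 0.15320 ≈ 0.1532.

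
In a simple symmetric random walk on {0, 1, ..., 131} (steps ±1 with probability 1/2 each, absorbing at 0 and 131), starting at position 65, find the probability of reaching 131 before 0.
P(hit 131 before 0) = 65/131

Let u_k = P(hit 131 before 0 | start at k). Then u_0 = 0, u_131 = 1, and u_k = u_{k-1}/2 + u_{k+1}/2 for 1 ≤ k ≤ 130. This harmonic recurrence is solved by u_k = k/131, giving u_65 = 65/131.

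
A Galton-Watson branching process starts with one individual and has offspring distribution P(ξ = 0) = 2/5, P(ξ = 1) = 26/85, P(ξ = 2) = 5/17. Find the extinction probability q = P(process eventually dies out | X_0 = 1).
q = 1

Mean offspring μ = 0·2/5 + 1·26/85 + 2·5/17 = 76/85 ≤ 1. For μ ≤ 1 with offspring not concentrated at 1, the Galton-Watson process goes extinct almost surely, so q = 1.
(Algebraic check: The pgf is f(s) = 2/5 + 26/85·s + 5/17·s². The extinction probability q is the smallest fixed point of f in [0, 1]. Setting s = f(s):
  5/17·s² + (26/85 − 1)·s + 2/5 = 0
  5/17·s² − (2/5 + 5/17)·s + 2/5 = 0
which factors as (s − 1)·(5/17·s − 2/5) = 0, giving roots s = 1 and s = (2/5)/(5/17) = 34/25. Since 34/25 ≥ 1, the smallest root in [0, 1] is s = 1.)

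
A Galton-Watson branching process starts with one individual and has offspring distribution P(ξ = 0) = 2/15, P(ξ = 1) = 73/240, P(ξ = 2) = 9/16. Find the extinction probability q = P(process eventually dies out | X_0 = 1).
q = 32/135

The pgf is f(s) = 2/15 + 73/240·s + 9/16·s². The extinction probability q is the smallest fixed point of f in [0, 1]. Setting s = f(s):
  9/16·s² + (73/240 − 1)·s + 2/15 = 0
  9/16·s² − (2/15 + 9/16)·s + 2/15 = 0
which factors as (s − 1)·(9/16·s − 2/15) = 0, giving roots s = 1 and s = (2/15)/(9/16) = 32/135.
Mean offspring μ = 73/240 + 2·9/16 = 343/240 > 1 (supercritical), so q < 1. The extinction probability is the smaller root: q = (2/15)/(9/16) = 32/135.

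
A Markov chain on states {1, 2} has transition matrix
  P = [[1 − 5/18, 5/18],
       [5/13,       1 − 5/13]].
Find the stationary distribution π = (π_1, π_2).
π_1 = 18/31, π_2 = 13/31

Solve πP = π with π_1 + π_2 = 1. From πP = π: π_1 · (1 − 5/18) + π_2 · 5/13 = π_1 ⇒ π_2 · 5/13 = π_1 · 5/18 ⇒ π_2/π_1 = (5/18)/(5/13) = 13/18. Together with π_1 + π_2 = 1:
  π_1 = (5/13)/(5/18 + 5/13) = (5/13)/(155/234) = 18/31,
  π_2 = (5/18)/(5/18 + 5/13) = (5/18)/(155/234) = 13/31.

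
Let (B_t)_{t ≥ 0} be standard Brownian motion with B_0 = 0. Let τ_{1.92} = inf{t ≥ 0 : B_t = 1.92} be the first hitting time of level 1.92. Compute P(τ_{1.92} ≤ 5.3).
P(τ_{1.92} ≤ 5.3) = 2(1 − Φ(1.92/√5.3)) = 2(1 − Φ(0.8340)) ≈ 0.4043

By the reflection principle for standard BM, P(τ_b ≤ t) = 2 · P(B_t ≥ b). Since B_t ~ N(0, t), P(B_t ≥ 1.92) = 1 − Φ(1.92/√t) = 1 − Φ(1.92/√5.3) = 1 − Φ(0.8340) ≈ 0.20214. Doubling: P(τ_{1.92} ≤ 5.3) ≈ 2 · 0.20214 = 0.40428 ≈ 0.4043.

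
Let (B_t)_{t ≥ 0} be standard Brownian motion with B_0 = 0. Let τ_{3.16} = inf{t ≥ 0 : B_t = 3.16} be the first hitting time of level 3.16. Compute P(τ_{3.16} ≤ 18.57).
P(τ_{3.16} ≤ 18.57) = 2(1 − Φ(3.16/√18.57)) = 2(1 − Φ(0.7333)) ≈ 0.4634

By the reflection principle for standard BM, P(τ_b ≤ t) = 2 · P(B_t ≥ b). Since B_t ~ N(0, t), P(B_t ≥ 3.16) = 1 − Φ(3.16/√t) = 1 − Φ(3.16/√18.57) = 1 − Φ(0.7333) ≈ 0.23169. Doubling: P(τ_{3.16} ≤ 18.57) ≈ 2 · 0.23169 = 0.46338 ≈ 0.4634.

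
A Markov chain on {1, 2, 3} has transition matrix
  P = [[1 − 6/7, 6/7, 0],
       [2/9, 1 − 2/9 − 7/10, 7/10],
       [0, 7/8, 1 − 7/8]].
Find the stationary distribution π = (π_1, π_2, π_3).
π = (35/278, 135/278, 54/139)

This is a birth-death chain on three states, which satisfies detailed balance: π_1 · P_{12} = π_2 · P_{21} and π_2 · P_{23} = π_3 · P_{32}.
From π_1 · 6/7 = π_2 · 2/9: π_2/π_1 = (6/7)/(2/9) = 27/7.
From π_2 · 7/10 = π_3 · 7/8: π_3/π_2 = (7/10)/(7/8) = 4/5.
Take π_1 proportional to 1; then unnormalized π = (1, 27/7, 108/35). Normalize by dividing by the sum 278/35:
  π = (35/278, 135/278, 54/139).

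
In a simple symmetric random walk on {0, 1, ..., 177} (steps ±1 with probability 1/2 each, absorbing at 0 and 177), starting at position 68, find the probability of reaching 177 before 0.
P(hit 177 before 0) = 68/177

Let u_k = P(hit 177 before 0 | start at k). Then u_0 = 0, u_177 = 1, and u_k = u_{k-1}/2 + u_{k+1}/2 for 1 ≤ k ≤ 176. This harmonic recurrence is solved by u_k = k/177, giving u_68 = 68/177.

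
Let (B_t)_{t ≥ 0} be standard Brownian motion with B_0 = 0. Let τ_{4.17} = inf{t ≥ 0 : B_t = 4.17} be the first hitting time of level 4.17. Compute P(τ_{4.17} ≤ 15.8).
P(τ_{4.17} ≤ 15.8) = 2(1 − Φ(4.17/√15.8)) = 2(1 − Φ(1.0491)) ≈ 0.2941

By the reflection principle for standard BM, P(τ_b ≤ t) = 2 · P(B_t ≥ b). Since B_t ~ N(0, t), P(B_t ≥ 4.17) = 1 − Φ(4.17/√t) = 1 − Φ(4.17/√15.8) = 1 − Φ(1.0491) ≈ 0.14707. Doubling: P(τ_{4.17} ≤ 15.8) ≈ 2 · 0.14707 = 0.29414 ≈ 0.2941.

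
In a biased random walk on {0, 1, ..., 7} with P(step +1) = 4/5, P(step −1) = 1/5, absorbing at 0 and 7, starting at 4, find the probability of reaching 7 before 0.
P(hit 7 before 0) = (1 − (1/4)^4) / (1 − (1/4)^7) = 5440/5461

Let u_k denote P(reach 7 before 0 | start at k). Boundary: u_0 = 0, u_7 = 1. Recurrence: u_k = 4/5·u_{k+1} + 1/5·u_{k-1} for 1 ≤ k ≤ 6. Try u_k = A + B·r^k with r = q/p = (1/5)/(4/5) = 1/4. Substitution satisfies the recurrence; boundary conditions give:
  u_k = (1 − r^k) / (1 − r^N) = (1 − (1/4)^4) / (1 − (1/4)^7) = 5440/5461.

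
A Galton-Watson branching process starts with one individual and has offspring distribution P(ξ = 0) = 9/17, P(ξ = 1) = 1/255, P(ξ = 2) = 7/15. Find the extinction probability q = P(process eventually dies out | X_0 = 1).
q = 1

Mean offspring μ = 0·9/17 + 1·1/255 + 2·7/15 = 239/255 ≤ 1. For μ ≤ 1 with offspring not concentrated at 1, the Galton-Watson process goes extinct almost surely, so q = 1.
(Algebraic check: The pgf is f(s) = 9/17 + 1/255·s + 7/15·s². The extinction probability q is the smallest fixed point of f in [0, 1]. Setting s = f(s):
  7/15·s² + (1/255 − 1)·s + 9/17 = 0
  7/15·s² − (9/17 + 7/15)·s + 9/17 = 0
which factors as (s − 1)·(7/15·s − 9/17) = 0, giving roots s = 1 and s = (9/17)/(7/15) = 135/119. Since 135/119 ≥ 1, the smallest root in [0, 1] is s = 1.)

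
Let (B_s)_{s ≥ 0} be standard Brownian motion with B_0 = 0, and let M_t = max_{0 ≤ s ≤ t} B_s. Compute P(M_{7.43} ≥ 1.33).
P(M_{7.43} ≥ 1.33) = 2·P(B_{7.43} ≥ 1.33) = 2(1 − Φ(1.33/√7.43)) ≈ 0.6256

By the reflection principle for Brownian motion, P(M_t ≥ a) = 2 · P(B_t ≥ a) for a ≥ 0. Since B_t ~ N(0, t), P(B_t ≥ 1.33) = 1 − Φ(1.33/√t) = 1 − Φ(1.33/√7.43) = 1 − Φ(0.4879). So
  P(M_{7.43} ≥ 1.33) = 2(1 − Φ(0.4879)) ≈ 0.6256.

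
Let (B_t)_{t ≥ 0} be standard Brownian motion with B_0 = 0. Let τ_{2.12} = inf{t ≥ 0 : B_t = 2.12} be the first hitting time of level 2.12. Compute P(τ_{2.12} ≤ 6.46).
P(τ_{2.12} ≤ 6.46) = 2(1 − Φ(2.12/√6.46)) = 2(1 − Φ(0.8341)) ≈ 0.4042

By the reflection principle for standard BM, P(τ_b ≤ t) = 2 · P(B_t ≥ b). Since B_t ~ N(0, t), P(B_t ≥ 2.12) = 1 − Φ(2.12/√t) = 1 − Φ(2.12/√6.46) = 1 − Φ(0.8341) ≈ 0.20211. Doubling: P(τ_{2.12} ≤ 6.46) ≈ 2 · 0.20211 = 0.40422 ≈ 0.4042.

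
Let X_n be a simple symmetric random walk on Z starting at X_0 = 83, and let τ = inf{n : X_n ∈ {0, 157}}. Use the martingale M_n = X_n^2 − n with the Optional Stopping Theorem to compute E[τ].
E[τ] = 6142

M_n = X_n^2 − n is a martingale (since E[X_{n+1}^2 | F_n] = X_n^2 + 1). By OST (τ has finite mean in a bounded region), E[M_τ] = E[M_0] = X_0^2 − 0 = 83^2 = 6889. Also E[M_τ] = E[X_τ^2] − E[τ]. The walk exits at 0 or 157, with P(hit 157 first) = 83/157, so E[X_τ^2] = 157^2 · 83/157 + 0 = 13031. Thus E[τ] = E[X_τ^2] − E[M_τ] = 13031 − 6889 = 6142 = 83(157 − 83) = 6142.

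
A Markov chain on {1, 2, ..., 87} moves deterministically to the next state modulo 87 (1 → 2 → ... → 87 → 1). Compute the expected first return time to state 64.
E[T_64 | X_0 = 64] = 87

The chain cycles deterministically, so starting at state 64 it returns in exactly 87 steps. Equivalently, the stationary distribution is uniform π_j = 1/87 for every state j, so by Kac's formula E[T_64] = 1/π_64 = 87.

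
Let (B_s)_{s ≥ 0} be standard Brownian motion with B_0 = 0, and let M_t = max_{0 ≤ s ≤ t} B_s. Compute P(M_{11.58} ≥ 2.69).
P(M_{11.58} ≥ 2.69) = 2·P(B_{11.58} ≥ 2.69) = 2(1 − Φ(2.69/√11.58)) ≈ 0.4292

By the reflection principle for Brownian motion, P(M_t ≥ a) = 2 · P(B_t ≥ a) for a ≥ 0. Since B_t ~ N(0, t), P(B_t ≥ 2.69) = 1 − Φ(2.69/√t) = 1 − Φ(2.69/√11.58) = 1 − Φ(0.7905). So
  P(M_{11.58} ≥ 2.69) = 2(1 − Φ(0.7905)) ≈ 0.4292.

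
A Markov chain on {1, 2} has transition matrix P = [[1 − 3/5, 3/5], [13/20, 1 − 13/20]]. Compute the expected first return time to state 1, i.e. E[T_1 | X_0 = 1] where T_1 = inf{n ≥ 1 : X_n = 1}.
E[T_1 | X_0 = 1] = 1/π_1 = 25/13

For an irreducible recurrent Markov chain with stationary distribution π, E[T_i | X_0 = i] = 1/π_i (Kac's formula). Here π_1 = (13/20)/(3/5 + 13/20) = (13/20)/(5/4) = 13/25, so E[T_1 | X_0 = 1] = 1/π_1 = (3/5 + 13/20)/(13/20) = (5/4)/(13/20) = 25/13.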